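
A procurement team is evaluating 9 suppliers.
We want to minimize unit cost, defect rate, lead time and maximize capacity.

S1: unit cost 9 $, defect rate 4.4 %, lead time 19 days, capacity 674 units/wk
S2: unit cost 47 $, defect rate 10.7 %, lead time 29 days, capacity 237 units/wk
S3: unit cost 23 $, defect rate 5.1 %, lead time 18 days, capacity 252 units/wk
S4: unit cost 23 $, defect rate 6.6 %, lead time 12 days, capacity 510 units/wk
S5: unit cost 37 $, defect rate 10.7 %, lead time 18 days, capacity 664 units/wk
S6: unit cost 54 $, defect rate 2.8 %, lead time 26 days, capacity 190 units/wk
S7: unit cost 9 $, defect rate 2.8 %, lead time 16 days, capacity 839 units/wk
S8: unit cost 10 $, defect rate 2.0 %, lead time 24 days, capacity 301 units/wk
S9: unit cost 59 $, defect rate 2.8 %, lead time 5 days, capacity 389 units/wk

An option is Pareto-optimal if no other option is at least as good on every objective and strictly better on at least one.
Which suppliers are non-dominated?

S1: dominated by S7 (unit cost 9≤9, defect rate 2.8≤4.4, lead time 16≤19, capacity 839≥674).
S2: dominated by S1 (unit cost 9≤47, defect rate 4.4≤10.7, lead time 19≤29, capacity 674≥237).
S3: dominated by S7 (unit cost 9≤23, defect rate 2.8≤5.1, lead time 16≤18, capacity 839≥252).
S4: not dominated.
S5: dominated by S7 (unit cost 9≤37, defect rate 2.8≤10.7, lead time 16≤18, capacity 839≥664).
S6: dominated by S7 (unit cost 9≤54, defect rate 2.8≤2.8, lead time 16≤26, capacity 839≥190).
S7: not dominated (best capacity).
S8: not dominated (best defect rate).
S9: not dominated (best lead time).

S4, S7, S8, S9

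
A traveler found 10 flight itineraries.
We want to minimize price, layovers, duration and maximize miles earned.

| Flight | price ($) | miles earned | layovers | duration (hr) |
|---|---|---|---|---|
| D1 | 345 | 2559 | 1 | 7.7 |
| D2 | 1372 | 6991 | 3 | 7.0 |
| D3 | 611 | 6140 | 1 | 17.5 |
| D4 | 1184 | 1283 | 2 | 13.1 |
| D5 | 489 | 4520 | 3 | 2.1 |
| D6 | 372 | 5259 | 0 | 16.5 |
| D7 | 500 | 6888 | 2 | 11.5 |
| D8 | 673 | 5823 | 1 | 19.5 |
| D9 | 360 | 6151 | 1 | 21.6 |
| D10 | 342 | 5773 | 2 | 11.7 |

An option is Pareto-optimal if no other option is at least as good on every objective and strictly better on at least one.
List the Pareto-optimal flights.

D1, D2, D3, D5, D6, D7, D9, D10

D1: not dominated.
D2: not dominated (best miles earned).
D3: not dominated.
D4: dominated by D1 (price 345≤1184, miles earned 2559≥1283, layovers 1≤2, duration 7.7≤13.1).
D5: not dominated (best duration).
D6: not dominated (best layovers).
D7: not dominated.
D8: dominated by D3 (price 611≤673, miles earned 6140≥5823, layovers 1≤1, duration 17.5≤19.5).
D9: not dominated.
D10: not dominated (best price).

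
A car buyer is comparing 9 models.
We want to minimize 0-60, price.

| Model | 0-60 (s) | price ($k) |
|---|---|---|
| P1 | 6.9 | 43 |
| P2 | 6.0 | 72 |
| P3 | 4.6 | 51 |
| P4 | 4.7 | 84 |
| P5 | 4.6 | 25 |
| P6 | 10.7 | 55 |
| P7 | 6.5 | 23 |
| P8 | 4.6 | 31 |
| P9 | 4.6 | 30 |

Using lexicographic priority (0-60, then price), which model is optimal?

First minimize 0-60: best is 4.6, kept {P3, P5, P8, P9}.
Then minimize price: best is 25, kept {P5}.

P5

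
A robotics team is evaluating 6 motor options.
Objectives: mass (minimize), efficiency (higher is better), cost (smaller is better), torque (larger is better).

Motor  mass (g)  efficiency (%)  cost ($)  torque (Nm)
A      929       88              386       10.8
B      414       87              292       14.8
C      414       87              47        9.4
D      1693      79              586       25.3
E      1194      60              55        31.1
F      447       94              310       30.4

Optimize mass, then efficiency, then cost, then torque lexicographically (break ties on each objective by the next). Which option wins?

C

First minimize mass: best is 414, kept {B, C}.
Then maximize efficiency: best is 87, kept {B, C}.
Then minimize cost: best is 47, kept {C}.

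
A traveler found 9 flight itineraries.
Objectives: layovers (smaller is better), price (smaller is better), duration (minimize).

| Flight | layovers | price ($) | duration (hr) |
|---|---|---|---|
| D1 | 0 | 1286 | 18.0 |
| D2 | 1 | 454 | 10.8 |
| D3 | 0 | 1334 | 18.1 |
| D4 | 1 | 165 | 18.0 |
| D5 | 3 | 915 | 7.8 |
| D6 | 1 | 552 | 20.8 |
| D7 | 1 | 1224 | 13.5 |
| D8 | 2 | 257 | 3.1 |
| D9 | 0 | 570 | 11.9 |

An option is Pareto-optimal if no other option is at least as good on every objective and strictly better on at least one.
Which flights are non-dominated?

D2, D4, D8, D9

D1: dominated by D9 (layovers 0≤0, price 570≤1286, duration 11.9≤18.0).
D2: not dominated.
D3: dominated by D1 (layovers 0≤0, price 1286≤1334, duration 18.0≤18.1).
D4: not dominated (best price).
D5: dominated by D8 (layovers 2≤3, price 257≤915, duration 3.1≤7.8).
D6: dominated by D2 (layovers 1≤1, price 454≤552, duration 10.8≤20.8).
D7: dominated by D2 (layovers 1≤1, price 454≤1224, duration 10.8≤13.5).
D8: not dominated (best duration).
D9: not dominated.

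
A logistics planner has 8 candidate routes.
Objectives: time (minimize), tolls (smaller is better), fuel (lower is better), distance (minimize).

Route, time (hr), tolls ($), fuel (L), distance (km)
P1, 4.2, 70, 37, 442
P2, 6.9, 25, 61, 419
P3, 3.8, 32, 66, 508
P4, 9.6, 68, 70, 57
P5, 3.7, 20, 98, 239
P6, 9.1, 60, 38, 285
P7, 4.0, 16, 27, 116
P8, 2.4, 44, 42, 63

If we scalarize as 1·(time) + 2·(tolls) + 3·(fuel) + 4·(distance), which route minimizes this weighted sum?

P1: 1·4.2 + 2·70 + 3·37 + 4·442 = 2023.2
P2: 1·6.9 + 2·25 + 3·61 + 4·419 = 1915.9
P3: 1·3.8 + 2·32 + 3·66 + 4·508 = 2297.8
P4: 1·9.6 + 2·68 + 3·70 + 4·57 = 583.6
P5: 1·3.7 + 2·20 + 3·98 + 4·239 = 1293.7
P6: 1·9.1 + 2·60 + 3·38 + 4·285 = 1383.1
P7: 1·4.0 + 2·16 + 3·27 + 4·116 = 581.0
P8: 1·2.4 + 2·44 + 3·42 + 4·63 = 468.4
Lowest: P8 at 468.4.

P8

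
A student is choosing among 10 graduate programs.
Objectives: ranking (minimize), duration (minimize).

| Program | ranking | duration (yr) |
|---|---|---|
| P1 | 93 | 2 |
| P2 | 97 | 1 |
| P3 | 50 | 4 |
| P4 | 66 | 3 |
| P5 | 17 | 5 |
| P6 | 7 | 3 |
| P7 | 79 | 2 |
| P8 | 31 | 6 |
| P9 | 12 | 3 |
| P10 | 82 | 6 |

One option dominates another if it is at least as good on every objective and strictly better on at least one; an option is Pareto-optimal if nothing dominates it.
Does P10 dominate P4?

P10 vs P4: P10 is worse on ranking (82 vs 66), so it does not dominate P4.

No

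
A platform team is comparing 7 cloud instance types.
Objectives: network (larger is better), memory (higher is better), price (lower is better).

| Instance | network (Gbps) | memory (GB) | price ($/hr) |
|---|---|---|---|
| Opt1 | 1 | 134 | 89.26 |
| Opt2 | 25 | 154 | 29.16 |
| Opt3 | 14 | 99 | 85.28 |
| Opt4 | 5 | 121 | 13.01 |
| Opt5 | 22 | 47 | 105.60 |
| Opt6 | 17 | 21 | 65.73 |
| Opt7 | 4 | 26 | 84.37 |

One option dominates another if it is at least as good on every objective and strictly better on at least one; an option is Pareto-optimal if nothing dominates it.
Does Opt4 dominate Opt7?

Yes

Opt4 vs Opt7: network 5≥4, memory 121≥26, price 13.01≤84.37 — Opt4 is at least as good on every objective with at least one strict improvement.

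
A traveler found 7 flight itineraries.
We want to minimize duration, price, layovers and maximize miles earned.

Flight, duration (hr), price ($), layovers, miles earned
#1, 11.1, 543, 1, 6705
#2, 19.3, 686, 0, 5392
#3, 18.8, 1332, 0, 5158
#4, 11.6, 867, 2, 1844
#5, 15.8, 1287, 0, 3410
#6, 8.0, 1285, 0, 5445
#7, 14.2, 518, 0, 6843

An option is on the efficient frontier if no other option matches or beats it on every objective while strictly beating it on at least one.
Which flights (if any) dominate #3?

#6: duration 8.0≤18.8, price 1285≤1332, layovers 0≤0, miles earned 5445≥5158 — dominates #3.
#7: duration 14.2≤18.8, price 518≤1332, layovers 0≤0, miles earned 6843≥5158 — dominates #3.
Others (#1, #2, #4, #5) are each worse than #3 on at least one objective.

#6, #7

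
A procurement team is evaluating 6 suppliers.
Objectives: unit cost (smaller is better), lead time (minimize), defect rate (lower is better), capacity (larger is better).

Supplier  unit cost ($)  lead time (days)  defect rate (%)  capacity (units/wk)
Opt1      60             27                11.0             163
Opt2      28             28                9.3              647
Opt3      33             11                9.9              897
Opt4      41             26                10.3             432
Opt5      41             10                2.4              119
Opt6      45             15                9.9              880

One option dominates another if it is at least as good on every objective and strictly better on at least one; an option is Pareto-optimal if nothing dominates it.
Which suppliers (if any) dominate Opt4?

Opt3: unit cost 33≤41, lead time 11≤26, defect rate 9.9≤10.3, capacity 897≥432 — dominates Opt4.
Others (Opt1, Opt2, Opt5, Opt6) are each worse than Opt4 on at least one objective.

Opt3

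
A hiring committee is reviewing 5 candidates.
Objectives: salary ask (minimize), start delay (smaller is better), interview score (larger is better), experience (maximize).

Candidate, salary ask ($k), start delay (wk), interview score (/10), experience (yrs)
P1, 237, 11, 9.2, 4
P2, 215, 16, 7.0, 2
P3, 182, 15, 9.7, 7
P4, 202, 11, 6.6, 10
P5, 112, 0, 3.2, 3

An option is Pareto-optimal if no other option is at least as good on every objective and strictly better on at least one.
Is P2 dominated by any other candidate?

Yes

P3 vs P2: salary ask 182≤215, start delay 15≤16, interview score 9.7≥7.0, experience 7≥2 — P3 is at least as good on every objective and strictly better on at least one, so P3 dominates P2.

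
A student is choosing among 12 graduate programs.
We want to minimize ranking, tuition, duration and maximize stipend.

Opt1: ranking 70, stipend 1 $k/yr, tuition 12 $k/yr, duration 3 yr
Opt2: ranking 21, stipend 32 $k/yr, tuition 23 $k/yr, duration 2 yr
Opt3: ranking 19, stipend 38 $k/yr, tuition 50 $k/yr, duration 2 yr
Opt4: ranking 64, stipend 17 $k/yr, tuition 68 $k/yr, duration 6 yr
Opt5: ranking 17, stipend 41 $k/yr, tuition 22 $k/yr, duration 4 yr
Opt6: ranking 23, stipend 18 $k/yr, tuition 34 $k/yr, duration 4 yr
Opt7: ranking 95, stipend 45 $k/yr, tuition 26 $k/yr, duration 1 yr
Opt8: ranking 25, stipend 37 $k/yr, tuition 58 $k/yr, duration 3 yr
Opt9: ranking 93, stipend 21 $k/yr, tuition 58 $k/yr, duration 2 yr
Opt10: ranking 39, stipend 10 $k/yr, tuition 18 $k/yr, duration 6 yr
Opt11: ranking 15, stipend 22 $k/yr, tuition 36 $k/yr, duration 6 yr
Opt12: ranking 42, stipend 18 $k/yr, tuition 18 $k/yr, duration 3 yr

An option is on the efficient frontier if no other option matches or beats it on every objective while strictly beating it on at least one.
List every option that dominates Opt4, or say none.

Opt2, Opt3, Opt5, Opt6, Opt8, Opt11, Opt12

Opt2: ranking 21≤64, stipend 32≥17, tuition 23≤68, duration 2≤6 — dominates Opt4.
Opt3: ranking 19≤64, stipend 38≥17, tuition 50≤68, duration 2≤6 — dominates Opt4.
Opt5: ranking 17≤64, stipend 41≥17, tuition 22≤68, duration 4≤6 — dominates Opt4.
Opt6: ranking 23≤64, stipend 18≥17, tuition 34≤68, duration 4≤6 — dominates Opt4.
Opt8: ranking 25≤64, stipend 37≥17, tuition 58≤68, duration 3≤6 — dominates Opt4.
Opt11: ranking 15≤64, stipend 22≥17, tuition 36≤68, duration 6≤6 — dominates Opt4.
Opt12: ranking 42≤64, stipend 18≥17, tuition 18≤68, duration 3≤6 — dominates Opt4.
Others (Opt1, Opt7, Opt9, Opt10) are each worse than Opt4 on at least one objective.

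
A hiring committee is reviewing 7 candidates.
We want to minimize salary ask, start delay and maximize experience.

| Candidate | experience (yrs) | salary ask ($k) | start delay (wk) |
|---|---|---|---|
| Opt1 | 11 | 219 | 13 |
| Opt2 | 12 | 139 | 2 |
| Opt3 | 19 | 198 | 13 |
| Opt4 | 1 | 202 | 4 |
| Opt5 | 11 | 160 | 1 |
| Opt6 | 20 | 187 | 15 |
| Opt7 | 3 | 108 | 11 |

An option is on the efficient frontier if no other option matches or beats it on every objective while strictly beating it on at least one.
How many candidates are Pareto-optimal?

Opt1: dominated by Opt2 (experience 12≥11, salary ask 139≤219, start delay 2≤13).
Opt2: not dominated.
Opt3: not dominated.
Opt4: dominated by Opt2 (experience 12≥1, salary ask 139≤202, start delay 2≤4).
Opt5: not dominated (best start delay).
Opt6: not dominated (best experience).
Opt7: not dominated (best salary ask).
Pareto-optimal: Opt2, Opt3, Opt5, Opt6, Opt7 → 5.

5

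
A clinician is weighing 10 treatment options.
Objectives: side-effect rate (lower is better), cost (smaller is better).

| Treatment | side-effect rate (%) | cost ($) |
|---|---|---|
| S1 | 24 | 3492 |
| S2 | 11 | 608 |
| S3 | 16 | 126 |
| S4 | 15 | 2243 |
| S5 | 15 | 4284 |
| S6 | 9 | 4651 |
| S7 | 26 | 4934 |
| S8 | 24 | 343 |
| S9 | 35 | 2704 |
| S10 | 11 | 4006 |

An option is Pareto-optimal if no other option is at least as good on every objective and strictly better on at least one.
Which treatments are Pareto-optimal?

S2, S3, S6

S1: dominated by S2 (side-effect rate 11≤24, cost 608≤3492).
S2: not dominated.
S3: not dominated (best cost).
S4: dominated by S2 (side-effect rate 11≤15, cost 608≤2243).
S5: dominated by S2 (side-effect rate 11≤15, cost 608≤4284).
S6: not dominated (best side-effect rate).
S7: dominated by S1 (side-effect rate 24≤26, cost 3492≤4934).
S8: dominated by S3 (side-effect rate 16≤24, cost 126≤343).
S9: dominated by S2 (side-effect rate 11≤35, cost 608≤2704).
S10: dominated by S2 (side-effect rate 11≤11, cost 608≤4006).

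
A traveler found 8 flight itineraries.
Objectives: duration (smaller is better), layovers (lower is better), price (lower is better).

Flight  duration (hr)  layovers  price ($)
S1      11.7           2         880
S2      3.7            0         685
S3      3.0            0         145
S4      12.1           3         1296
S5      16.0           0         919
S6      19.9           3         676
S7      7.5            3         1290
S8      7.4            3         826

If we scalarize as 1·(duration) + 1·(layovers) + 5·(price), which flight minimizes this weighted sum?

S1: 1·11.7 + 1·2 + 5·880 = 4413.7
S2: 1·3.7 + 1·0 + 5·685 = 3428.7
S3: 1·3.0 + 1·0 + 5·145 = 728.0
S4: 1·12.1 + 1·3 + 5·1296 = 6495.1
S5: 1·16.0 + 1·0 + 5·919 = 4611.0
S6: 1·19.9 + 1·3 + 5·676 = 3402.9
S7: 1·7.5 + 1·3 + 5·1290 = 6460.5
S8: 1·7.4 + 1·3 + 5·826 = 4140.4
Lowest: S3 at 728.0.

S3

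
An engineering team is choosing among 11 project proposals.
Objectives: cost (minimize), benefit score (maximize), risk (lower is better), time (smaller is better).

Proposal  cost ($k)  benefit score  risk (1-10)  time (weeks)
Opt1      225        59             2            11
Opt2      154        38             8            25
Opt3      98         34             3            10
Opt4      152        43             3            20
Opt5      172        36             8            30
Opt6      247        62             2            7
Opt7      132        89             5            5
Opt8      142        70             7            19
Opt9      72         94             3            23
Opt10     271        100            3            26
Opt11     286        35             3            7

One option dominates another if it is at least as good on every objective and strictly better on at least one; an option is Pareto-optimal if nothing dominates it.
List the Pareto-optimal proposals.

Opt1, Opt3, Opt4, Opt6, Opt7, Opt9, Opt10

Opt1: not dominated.
Opt2: dominated by Opt4 (cost 152≤154, benefit score 43≥38, risk 3≤8, time 20≤25).
Opt3: not dominated.
Opt4: not dominated.
Opt5: dominated by Opt2 (cost 154≤172, benefit score 38≥36, risk 8≤8, time 25≤30).
Opt6: not dominated.
Opt7: not dominated (best time).
Opt8: dominated by Opt7 (cost 132≤142, benefit score 89≥70, risk 5≤7, time 5≤19).
Opt9: not dominated (best cost).
Opt10: not dominated (best benefit score).
Opt11: dominated by Opt6 (cost 247≤286, benefit score 62≥35, risk 2≤3, time 7≤7).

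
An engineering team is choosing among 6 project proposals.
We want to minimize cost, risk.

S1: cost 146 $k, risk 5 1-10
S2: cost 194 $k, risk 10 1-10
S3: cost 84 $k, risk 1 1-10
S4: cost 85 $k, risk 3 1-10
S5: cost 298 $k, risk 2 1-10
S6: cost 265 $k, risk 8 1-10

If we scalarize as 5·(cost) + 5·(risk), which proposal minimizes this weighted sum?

S3

S1: 5·146 + 5·5 = 755
S2: 5·194 + 5·10 = 1020
S3: 5·84 + 5·1 = 425
S4: 5·85 + 5·3 = 440
S5: 5·298 + 5·2 = 1500
S6: 5·265 + 5·8 = 1365
Lowest: S3 at 425.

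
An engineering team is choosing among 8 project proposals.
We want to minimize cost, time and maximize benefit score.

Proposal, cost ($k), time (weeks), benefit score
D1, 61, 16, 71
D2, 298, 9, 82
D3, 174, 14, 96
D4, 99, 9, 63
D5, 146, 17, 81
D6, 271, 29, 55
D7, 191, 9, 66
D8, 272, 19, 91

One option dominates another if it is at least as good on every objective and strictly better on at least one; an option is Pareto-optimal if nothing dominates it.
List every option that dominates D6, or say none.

D1, D3, D4, D5, D7

D1: cost 61≤271, time 16≤29, benefit score 71≥55 — dominates D6.
D3: cost 174≤271, time 14≤29, benefit score 96≥55 — dominates D6.
D4: cost 99≤271, time 9≤29, benefit score 63≥55 — dominates D6.
D5: cost 146≤271, time 17≤29, benefit score 81≥55 — dominates D6.
D7: cost 191≤271, time 9≤29, benefit score 66≥55 — dominates D6.
Others (D2, D8) are each worse than D6 on at least one objective.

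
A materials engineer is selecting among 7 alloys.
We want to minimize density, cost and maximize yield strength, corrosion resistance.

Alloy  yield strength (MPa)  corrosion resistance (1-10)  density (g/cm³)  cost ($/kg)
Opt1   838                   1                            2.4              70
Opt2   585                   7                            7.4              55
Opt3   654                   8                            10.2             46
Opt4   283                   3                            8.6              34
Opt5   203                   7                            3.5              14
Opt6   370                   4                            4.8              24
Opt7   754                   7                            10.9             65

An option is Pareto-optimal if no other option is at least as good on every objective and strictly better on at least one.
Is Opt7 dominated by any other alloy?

No

Opt1: worse on corrosion resistance (1 vs 7).
Opt2: worse on yield strength (585 vs 754).
Opt3: worse on yield strength (654 vs 754).
Opt4: worse on yield strength (283 vs 754).
Opt5: worse on yield strength (203 vs 754).
Opt6: worse on yield strength (370 vs 754).
No option is at least as good as Opt7 on every objective and strictly better on one.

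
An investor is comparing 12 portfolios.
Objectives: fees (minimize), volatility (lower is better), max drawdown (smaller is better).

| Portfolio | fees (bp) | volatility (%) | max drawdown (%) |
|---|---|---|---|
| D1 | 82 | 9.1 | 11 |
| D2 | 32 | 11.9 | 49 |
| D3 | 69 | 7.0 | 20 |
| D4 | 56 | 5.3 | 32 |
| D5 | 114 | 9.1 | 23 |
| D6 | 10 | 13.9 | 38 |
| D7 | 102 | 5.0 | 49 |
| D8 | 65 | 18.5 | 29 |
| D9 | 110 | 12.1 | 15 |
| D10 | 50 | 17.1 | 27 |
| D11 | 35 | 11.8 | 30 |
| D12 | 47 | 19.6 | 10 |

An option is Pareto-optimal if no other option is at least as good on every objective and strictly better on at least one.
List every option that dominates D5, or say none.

D1, D3

D1: fees 82≤114, volatility 9.1≤9.1, max drawdown 11≤23 — dominates D5.
D3: fees 69≤114, volatility 7.0≤9.1, max drawdown 20≤23 — dominates D5.
Others (D2, D4, D6, D7, D8, D9, D10, D11, D12) are each worse than D5 on at least one objective.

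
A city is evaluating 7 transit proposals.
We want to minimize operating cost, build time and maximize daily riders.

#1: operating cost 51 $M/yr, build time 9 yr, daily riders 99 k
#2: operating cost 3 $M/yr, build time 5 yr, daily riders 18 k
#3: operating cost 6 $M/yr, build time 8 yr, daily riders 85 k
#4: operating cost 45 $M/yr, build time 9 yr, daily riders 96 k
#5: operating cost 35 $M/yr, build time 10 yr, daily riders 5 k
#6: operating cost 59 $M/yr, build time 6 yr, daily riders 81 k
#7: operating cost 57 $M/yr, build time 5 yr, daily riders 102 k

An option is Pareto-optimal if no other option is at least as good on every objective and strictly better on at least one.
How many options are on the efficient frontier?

#1: not dominated.
#2: not dominated (best operating cost).
#3: not dominated.
#4: not dominated.
#5: dominated by #2 (operating cost 3≤35, build time 5≤10, daily riders 18≥5).
#6: dominated by #7 (operating cost 57≤59, build time 5≤6, daily riders 102≥81).
#7: not dominated (best daily riders).
Pareto-optimal: #1, #2, #3, #4, #7 → 5.

5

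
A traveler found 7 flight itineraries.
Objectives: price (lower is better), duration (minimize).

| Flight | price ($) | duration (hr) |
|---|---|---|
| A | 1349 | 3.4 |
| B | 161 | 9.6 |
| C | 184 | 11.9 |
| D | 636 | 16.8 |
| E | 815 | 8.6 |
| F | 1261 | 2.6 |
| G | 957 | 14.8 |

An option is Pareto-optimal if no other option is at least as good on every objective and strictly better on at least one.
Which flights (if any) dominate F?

A: worse on price (1349 vs 1261).
B: worse on duration (9.6 vs 2.6).
C: worse on duration (11.9 vs 2.6).
D: worse on duration (16.8 vs 2.6).
E: worse on duration (8.6 vs 2.6).
G: worse on duration (14.8 vs 2.6).
No option dominates F.

none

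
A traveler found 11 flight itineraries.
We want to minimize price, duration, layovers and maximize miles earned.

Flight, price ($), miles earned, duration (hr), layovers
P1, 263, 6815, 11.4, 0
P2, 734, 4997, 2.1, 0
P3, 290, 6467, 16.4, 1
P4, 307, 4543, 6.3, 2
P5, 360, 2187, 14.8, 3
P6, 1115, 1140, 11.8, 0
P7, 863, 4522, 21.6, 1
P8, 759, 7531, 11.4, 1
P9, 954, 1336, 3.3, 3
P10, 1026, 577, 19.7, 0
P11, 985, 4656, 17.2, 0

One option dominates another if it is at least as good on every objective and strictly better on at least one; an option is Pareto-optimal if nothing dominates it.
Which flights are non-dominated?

P1: not dominated (best price).
P2: not dominated (best duration).
P3: dominated by P1 (price 263≤290, miles earned 6815≥6467, duration 11.4≤16.4, layovers 0≤1).
P4: not dominated.
P5: dominated by P1 (price 263≤360, miles earned 6815≥2187, duration 11.4≤14.8, layovers 0≤3).
P6: dominated by P1 (price 263≤1115, miles earned 6815≥1140, duration 11.4≤11.8, layovers 0≤0).
P7: dominated by P1 (price 263≤863, miles earned 6815≥4522, duration 11.4≤21.6, layovers 0≤1).
P8: not dominated (best miles earned).
P9: dominated by P2 (price 734≤954, miles earned 4997≥1336, duration 2.1≤3.3, layovers 0≤3).
P10: dominated by P1 (price 263≤1026, miles earned 6815≥577, duration 11.4≤19.7, layovers 0≤0).
P11: dominated by P1 (price 263≤985, miles earned 6815≥4656, duration 11.4≤17.2, layovers 0≤0).

P1, P2, P4, P8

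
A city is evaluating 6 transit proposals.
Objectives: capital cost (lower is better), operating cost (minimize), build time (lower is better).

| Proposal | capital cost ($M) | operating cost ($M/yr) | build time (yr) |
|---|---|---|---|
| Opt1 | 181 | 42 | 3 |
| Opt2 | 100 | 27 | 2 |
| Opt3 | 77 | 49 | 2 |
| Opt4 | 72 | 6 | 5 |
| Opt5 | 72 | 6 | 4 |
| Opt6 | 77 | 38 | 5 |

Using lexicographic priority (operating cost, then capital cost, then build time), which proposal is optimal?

First minimize operating cost: best is 6, kept {Opt4, Opt5}.
Then minimize capital cost: best is 72, kept {Opt4, Opt5}.
Then minimize build time: best is 4, kept {Opt5}.

Opt5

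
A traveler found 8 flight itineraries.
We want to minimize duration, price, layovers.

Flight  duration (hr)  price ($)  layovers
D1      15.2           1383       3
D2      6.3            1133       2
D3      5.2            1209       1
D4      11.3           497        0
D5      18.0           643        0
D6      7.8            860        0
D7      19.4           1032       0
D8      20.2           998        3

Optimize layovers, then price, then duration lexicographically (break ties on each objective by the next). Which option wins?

D4

First minimize layovers: best is 0, kept {D4, D5, D6, D7}.
Then minimize price: best is 497, kept {D4}.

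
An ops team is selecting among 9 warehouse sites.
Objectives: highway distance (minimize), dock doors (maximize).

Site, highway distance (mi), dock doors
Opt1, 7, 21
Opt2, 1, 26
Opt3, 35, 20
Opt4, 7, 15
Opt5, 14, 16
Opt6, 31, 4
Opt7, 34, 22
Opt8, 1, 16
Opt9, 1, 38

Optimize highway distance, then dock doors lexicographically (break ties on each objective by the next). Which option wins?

Opt9

First minimize highway distance: best is 1, kept {Opt2, Opt8, Opt9}.
Then maximize dock doors: best is 38, kept {Opt9}.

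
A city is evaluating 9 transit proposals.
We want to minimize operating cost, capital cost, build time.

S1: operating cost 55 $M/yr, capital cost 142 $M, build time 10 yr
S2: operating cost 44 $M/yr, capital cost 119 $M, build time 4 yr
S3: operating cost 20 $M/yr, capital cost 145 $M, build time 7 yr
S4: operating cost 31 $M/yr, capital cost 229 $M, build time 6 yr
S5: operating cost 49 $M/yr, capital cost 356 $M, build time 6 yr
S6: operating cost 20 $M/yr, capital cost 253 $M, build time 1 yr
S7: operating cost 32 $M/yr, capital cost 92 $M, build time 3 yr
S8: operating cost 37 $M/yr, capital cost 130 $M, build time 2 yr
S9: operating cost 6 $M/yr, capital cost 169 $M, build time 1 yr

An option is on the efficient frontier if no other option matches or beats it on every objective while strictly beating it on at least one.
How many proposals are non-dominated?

4

S1: dominated by S2 (operating cost 44≤55, capital cost 119≤142, build time 4≤10).
S2: dominated by S7 (operating cost 32≤44, capital cost 92≤119, build time 3≤4).
S3: not dominated.
S4: dominated by S9 (operating cost 6≤31, capital cost 169≤229, build time 1≤6).
S5: dominated by S2 (operating cost 44≤49, capital cost 119≤356, build time 4≤6).
S6: dominated by S9 (operating cost 6≤20, capital cost 169≤253, build time 1≤1).
S7: not dominated (best capital cost).
S8: not dominated.
S9: not dominated (best operating cost).
Pareto-optimal: S3, S7, S8, S9 → 4.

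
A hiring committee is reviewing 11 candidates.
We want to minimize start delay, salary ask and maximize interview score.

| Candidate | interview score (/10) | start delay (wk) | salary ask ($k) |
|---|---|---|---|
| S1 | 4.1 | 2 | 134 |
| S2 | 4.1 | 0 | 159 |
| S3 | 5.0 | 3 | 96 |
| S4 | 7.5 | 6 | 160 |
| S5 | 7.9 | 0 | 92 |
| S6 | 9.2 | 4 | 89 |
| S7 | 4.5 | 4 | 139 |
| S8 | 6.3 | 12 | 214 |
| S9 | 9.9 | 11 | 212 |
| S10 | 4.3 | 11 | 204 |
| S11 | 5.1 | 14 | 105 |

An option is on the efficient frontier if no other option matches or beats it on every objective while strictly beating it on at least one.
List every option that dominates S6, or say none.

none

S1: worse on interview score (4.1 vs 9.2).
S2: worse on interview score (4.1 vs 9.2).
S3: worse on interview score (5.0 vs 9.2).
S4: worse on interview score (7.5 vs 9.2).
S5: worse on interview score (7.9 vs 9.2).
S7: worse on interview score (4.5 vs 9.2).
S8: worse on interview score (6.3 vs 9.2).
S9: worse on start delay (11 vs 4).
S10: worse on interview score (4.3 vs 9.2).
S11: worse on interview score (5.1 vs 9.2).
No option dominates S6.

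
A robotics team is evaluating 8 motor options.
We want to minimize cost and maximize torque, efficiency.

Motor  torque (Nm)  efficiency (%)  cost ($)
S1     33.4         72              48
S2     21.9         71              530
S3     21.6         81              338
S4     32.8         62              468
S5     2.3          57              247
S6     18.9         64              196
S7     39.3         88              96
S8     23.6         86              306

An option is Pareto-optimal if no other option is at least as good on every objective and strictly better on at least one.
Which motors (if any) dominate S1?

S2: worse on torque (21.9 vs 33.4).
S3: worse on torque (21.6 vs 33.4).
S4: worse on torque (32.8 vs 33.4).
S5: worse on torque (2.3 vs 33.4).
S6: worse on torque (18.9 vs 33.4).
S7: worse on cost (96 vs 48).
S8: worse on torque (23.6 vs 33.4).
No option dominates S1.

none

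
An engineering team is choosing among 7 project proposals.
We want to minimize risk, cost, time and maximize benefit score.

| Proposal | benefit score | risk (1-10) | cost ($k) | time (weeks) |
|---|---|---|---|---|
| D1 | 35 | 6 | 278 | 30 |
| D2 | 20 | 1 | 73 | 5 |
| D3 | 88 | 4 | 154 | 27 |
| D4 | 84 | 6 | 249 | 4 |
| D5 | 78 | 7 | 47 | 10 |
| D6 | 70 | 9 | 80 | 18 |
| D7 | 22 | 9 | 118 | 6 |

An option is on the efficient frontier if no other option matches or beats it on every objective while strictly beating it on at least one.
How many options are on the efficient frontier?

5

D1: dominated by D3 (benefit score 88≥35, risk 4≤6, cost 154≤278, time 27≤30).
D2: not dominated (best risk).
D3: not dominated (best benefit score).
D4: not dominated (best time).
D5: not dominated (best cost).
D6: dominated by D5 (benefit score 78≥70, risk 7≤9, cost 47≤80, time 10≤18).
D7: not dominated.
Pareto-optimal: D2, D3, D4, D5, D7 → 5.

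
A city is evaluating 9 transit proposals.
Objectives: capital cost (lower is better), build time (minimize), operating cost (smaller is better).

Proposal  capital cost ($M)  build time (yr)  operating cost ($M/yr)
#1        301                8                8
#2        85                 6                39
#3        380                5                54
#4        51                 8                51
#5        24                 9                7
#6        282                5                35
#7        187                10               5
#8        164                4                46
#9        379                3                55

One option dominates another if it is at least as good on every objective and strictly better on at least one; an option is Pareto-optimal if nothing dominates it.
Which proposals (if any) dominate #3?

#6: capital cost 282≤380, build time 5≤5, operating cost 35≤54 — dominates #3.
#8: capital cost 164≤380, build time 4≤5, operating cost 46≤54 — dominates #3.
Others (#1, #2, #4, #5, #7, #9) are each worse than #3 on at least one objective.

#6, #8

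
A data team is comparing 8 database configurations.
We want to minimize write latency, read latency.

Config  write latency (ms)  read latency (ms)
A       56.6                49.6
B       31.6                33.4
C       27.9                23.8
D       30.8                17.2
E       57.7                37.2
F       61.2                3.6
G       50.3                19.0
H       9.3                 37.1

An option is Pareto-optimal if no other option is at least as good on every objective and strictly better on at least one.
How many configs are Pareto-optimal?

A: dominated by B (write latency 31.6≤56.6, read latency 33.4≤49.6).
B: dominated by C (write latency 27.9≤31.6, read latency 23.8≤33.4).
C: not dominated.
D: not dominated.
E: dominated by B (write latency 31.6≤57.7, read latency 33.4≤37.2).
F: not dominated (best read latency).
G: dominated by D (write latency 30.8≤50.3, read latency 17.2≤19.0).
H: not dominated (best write latency).
Pareto-optimal: C, D, F, H → 4.

4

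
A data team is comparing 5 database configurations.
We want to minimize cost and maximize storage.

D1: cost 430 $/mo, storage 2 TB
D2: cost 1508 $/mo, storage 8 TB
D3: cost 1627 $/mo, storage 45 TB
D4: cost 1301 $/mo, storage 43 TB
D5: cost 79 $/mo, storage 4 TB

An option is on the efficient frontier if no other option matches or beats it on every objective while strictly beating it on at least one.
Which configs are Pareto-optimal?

D3, D4, D5

D1: dominated by D5 (cost 79≤430, storage 4≥2).
D2: dominated by D4 (cost 1301≤1508, storage 43≥8).
D3: not dominated (best storage).
D4: not dominated.
D5: not dominated (best cost).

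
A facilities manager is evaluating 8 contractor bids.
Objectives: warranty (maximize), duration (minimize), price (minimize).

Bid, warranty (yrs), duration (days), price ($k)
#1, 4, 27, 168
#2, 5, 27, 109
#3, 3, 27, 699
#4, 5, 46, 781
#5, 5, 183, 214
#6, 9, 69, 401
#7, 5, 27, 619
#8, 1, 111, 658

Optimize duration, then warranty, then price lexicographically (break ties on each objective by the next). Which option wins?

#2

First minimize duration: best is 27, kept {#1, #2, #3, #7}.
Then maximize warranty: best is 5, kept {#2, #7}.
Then minimize price: best is 109, kept {#2}.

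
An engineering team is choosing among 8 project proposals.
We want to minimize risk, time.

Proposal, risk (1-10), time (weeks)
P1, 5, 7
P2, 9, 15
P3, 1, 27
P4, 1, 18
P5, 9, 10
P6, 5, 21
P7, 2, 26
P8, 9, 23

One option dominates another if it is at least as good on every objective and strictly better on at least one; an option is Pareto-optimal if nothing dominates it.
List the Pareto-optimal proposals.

P1: not dominated (best time).
P2: dominated by P1 (risk 5≤9, time 7≤15).
P3: dominated by P4 (risk 1≤1, time 18≤27).
P4: not dominated.
P5: dominated by P1 (risk 5≤9, time 7≤10).
P6: dominated by P1 (risk 5≤5, time 7≤21).
P7: dominated by P4 (risk 1≤2, time 18≤26).
P8: dominated by P1 (risk 5≤9, time 7≤23).

P1, P4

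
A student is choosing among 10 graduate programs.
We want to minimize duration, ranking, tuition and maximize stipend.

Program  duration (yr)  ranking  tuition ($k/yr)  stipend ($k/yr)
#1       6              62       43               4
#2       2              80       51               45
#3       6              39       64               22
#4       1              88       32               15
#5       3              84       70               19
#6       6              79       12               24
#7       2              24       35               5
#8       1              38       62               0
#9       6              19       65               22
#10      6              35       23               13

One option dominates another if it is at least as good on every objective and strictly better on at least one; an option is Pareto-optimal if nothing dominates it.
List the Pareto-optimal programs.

#1: dominated by #7 (duration 2≤6, ranking 24≤62, tuition 35≤43, stipend 5≥4).
#2: not dominated (best stipend).
#3: not dominated.
#4: not dominated.
#5: dominated by #2 (duration 2≤3, ranking 80≤84, tuition 51≤70, stipend 45≥19).
#6: not dominated (best tuition).
#7: not dominated.
#8: not dominated.
#9: not dominated (best ranking).
#10: not dominated.

#2, #3, #4, #6, #7, #8, #9, #10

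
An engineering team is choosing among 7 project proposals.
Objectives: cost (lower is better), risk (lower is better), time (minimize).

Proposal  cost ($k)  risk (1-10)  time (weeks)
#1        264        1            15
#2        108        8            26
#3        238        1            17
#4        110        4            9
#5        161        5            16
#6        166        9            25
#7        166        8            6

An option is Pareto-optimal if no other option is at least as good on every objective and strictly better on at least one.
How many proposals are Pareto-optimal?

5

#1: not dominated.
#2: not dominated (best cost).
#3: not dominated.
#4: not dominated.
#5: dominated by #4 (cost 110≤161, risk 4≤5, time 9≤16).
#6: dominated by #4 (cost 110≤166, risk 4≤9, time 9≤25).
#7: not dominated (best time).
Pareto-optimal: #1, #2, #3, #4, #7 → 5.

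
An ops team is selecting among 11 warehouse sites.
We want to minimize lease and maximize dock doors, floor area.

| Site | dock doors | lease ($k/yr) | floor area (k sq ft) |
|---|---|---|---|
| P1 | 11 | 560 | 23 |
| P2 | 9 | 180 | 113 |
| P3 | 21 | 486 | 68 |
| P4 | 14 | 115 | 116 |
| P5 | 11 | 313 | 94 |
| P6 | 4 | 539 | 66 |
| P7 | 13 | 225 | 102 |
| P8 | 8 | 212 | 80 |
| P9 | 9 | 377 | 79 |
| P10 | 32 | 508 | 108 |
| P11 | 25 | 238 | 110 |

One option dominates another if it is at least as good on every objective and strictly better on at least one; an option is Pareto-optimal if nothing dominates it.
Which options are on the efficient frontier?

P1: dominated by P3 (dock doors 21≥11, lease 486≤560, floor area 68≥23).
P2: dominated by P4 (dock doors 14≥9, lease 115≤180, floor area 116≥113).
P3: dominated by P11 (dock doors 25≥21, lease 238≤486, floor area 110≥68).
P4: not dominated (best lease).
P5: dominated by P4 (dock doors 14≥11, lease 115≤313, floor area 116≥94).
P6: dominated by P2 (dock doors 9≥4, lease 180≤539, floor area 113≥66).
P7: dominated by P4 (dock doors 14≥13, lease 115≤225, floor area 116≥102).
P8: dominated by P2 (dock doors 9≥8, lease 180≤212, floor area 113≥80).
P9: dominated by P2 (dock doors 9≥9, lease 180≤377, floor area 113≥79).
P10: not dominated (best dock doors).
P11: not dominated.

P4, P10, P11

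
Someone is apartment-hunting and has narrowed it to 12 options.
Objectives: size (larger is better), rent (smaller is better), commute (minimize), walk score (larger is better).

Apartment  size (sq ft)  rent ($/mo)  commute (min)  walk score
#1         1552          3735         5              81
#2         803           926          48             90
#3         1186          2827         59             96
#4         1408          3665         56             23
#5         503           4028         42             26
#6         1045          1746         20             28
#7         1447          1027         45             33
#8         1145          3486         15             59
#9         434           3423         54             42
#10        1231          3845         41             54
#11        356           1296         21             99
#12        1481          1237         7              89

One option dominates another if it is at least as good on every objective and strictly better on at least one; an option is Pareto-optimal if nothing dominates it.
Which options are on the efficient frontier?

#1: not dominated (best size).
#2: not dominated (best rent).
#3: not dominated.
#4: dominated by #7 (size 1447≥1408, rent 1027≤3665, commute 45≤56, walk score 33≥23).
#5: dominated by #1 (size 1552≥503, rent 3735≤4028, commute 5≤42, walk score 81≥26).
#6: dominated by #12 (size 1481≥1045, rent 1237≤1746, commute 7≤20, walk score 89≥28).
#7: not dominated.
#8: dominated by #12 (size 1481≥1145, rent 1237≤3486, commute 7≤15, walk score 89≥59).
#9: dominated by #2 (size 803≥434, rent 926≤3423, commute 48≤54, walk score 90≥42).
#10: dominated by #1 (size 1552≥1231, rent 3735≤3845, commute 5≤41, walk score 81≥54).
#11: not dominated (best walk score).
#12: not dominated.

#1, #2, #3, #7, #11, #12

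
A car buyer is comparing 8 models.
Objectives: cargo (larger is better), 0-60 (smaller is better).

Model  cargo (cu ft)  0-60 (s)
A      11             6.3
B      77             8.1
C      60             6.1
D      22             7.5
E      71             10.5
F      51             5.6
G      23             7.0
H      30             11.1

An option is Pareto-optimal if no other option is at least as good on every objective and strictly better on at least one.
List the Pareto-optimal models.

B, C, F

A: dominated by C (cargo 60≥11, 0-60 6.1≤6.3).
B: not dominated (best cargo).
C: not dominated.
D: dominated by C (cargo 60≥22, 0-60 6.1≤7.5).
E: dominated by B (cargo 77≥71, 0-60 8.1≤10.5).
F: not dominated (best 0-60).
G: dominated by C (cargo 60≥23, 0-60 6.1≤7.0).
H: dominated by B (cargo 77≥30, 0-60 8.1≤11.1).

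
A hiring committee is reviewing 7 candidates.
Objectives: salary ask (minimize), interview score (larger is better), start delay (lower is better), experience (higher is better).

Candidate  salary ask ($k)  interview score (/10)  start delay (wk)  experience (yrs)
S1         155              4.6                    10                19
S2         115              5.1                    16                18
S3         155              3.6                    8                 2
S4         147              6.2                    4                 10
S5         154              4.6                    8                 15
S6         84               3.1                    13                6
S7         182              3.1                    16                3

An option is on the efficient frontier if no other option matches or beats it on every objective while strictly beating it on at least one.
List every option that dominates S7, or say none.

S1, S2, S4, S5, S6

S1: salary ask 155≤182, interview score 4.6≥3.1, start delay 10≤16, experience 19≥3 — dominates S7.
S2: salary ask 115≤182, interview score 5.1≥3.1, start delay 16≤16, experience 18≥3 — dominates S7.
S4: salary ask 147≤182, interview score 6.2≥3.1, start delay 4≤16, experience 10≥3 — dominates S7.
S5: salary ask 154≤182, interview score 4.6≥3.1, start delay 8≤16, experience 15≥3 — dominates S7.
S6: salary ask 84≤182, interview score 3.1≥3.1, start delay 13≤16, experience 6≥3 — dominates S7.
Others (S3) are each worse than S7 on at least one objective.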